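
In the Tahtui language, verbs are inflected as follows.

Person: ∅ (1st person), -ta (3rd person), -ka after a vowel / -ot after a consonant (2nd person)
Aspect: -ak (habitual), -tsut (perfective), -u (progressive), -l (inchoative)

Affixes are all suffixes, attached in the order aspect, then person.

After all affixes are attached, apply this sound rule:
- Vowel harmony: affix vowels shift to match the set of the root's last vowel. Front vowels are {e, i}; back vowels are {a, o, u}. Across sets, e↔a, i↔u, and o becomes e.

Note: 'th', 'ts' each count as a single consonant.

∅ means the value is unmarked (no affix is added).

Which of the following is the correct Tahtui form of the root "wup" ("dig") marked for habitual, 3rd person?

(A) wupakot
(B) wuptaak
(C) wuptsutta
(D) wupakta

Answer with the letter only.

D

Attach aspect habitual -ak → wupak.
Attach person 3rd person -ta → wupakta.
Vowel harmony: no change.
So the correct form is wupakta, option (D).
(C) wuptsutta is wrong: it uses perfective instead of habitual for aspect.
(B) wuptaak is wrong: it has the affixes in the wrong order.
(A) wupakot is wrong: it uses 2nd person instead of 3rd person for person.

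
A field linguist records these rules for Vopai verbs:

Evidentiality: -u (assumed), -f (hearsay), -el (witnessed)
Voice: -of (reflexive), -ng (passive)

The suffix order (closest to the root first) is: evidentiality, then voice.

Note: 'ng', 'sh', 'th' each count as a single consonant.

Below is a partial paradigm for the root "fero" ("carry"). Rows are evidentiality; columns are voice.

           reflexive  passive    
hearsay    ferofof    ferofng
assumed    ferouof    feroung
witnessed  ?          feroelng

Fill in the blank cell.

feroelof

Attach evidentiality witnessed -el → feroel.
Attach voice reflexive -of → feroelof.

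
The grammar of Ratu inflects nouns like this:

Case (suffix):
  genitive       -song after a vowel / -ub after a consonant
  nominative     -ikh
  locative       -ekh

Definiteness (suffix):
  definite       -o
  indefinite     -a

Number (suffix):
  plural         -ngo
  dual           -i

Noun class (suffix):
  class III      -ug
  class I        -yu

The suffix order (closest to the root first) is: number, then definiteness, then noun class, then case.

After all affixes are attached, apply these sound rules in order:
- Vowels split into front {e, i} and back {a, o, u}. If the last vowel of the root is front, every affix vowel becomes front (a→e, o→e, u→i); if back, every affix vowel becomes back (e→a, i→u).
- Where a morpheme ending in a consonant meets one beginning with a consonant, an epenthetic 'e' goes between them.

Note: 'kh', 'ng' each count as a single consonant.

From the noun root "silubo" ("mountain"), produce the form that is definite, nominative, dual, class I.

Attach number dual -i → siluboi.
Attach definiteness definite -o → siluboio.
Attach noun class class I -yu → siluboioyu.
Attach case nominative -ikh → siluboioyuikh.
Apply vowel harmony: siluboioyuikh → silubouoyuukh.
Epenthesis: no change.

silubouoyuukh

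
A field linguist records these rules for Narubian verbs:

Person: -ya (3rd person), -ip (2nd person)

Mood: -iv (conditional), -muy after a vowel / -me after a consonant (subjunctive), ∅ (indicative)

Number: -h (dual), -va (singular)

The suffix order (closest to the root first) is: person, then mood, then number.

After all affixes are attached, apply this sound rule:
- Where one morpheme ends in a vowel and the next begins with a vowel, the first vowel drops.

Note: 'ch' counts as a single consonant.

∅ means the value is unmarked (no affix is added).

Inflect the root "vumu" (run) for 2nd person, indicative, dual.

vumiph

Attach person 2nd person -ip → vumuip.
mood = indicative: zero marking, form stays vumuip.
Attach number dual -h → vumuiph.
Apply vowel deletion: vumuiph → vumiph.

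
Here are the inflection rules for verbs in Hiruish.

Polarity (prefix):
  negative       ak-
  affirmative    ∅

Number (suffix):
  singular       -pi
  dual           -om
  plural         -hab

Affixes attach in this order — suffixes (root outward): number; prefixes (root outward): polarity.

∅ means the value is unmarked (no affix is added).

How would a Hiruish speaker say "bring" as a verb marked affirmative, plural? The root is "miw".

Attach number plural -hab → miwhab.
polarity = affirmative: zero marking, form stays miwhab.

miwhab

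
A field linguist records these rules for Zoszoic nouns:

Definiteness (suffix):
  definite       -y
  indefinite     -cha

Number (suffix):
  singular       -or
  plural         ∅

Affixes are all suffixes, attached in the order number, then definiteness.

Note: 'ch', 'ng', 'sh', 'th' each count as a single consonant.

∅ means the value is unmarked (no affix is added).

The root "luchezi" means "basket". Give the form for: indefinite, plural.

number = plural: zero marking, form stays luchezi.
Attach definiteness indefinite -cha → luchezicha.

luchezicha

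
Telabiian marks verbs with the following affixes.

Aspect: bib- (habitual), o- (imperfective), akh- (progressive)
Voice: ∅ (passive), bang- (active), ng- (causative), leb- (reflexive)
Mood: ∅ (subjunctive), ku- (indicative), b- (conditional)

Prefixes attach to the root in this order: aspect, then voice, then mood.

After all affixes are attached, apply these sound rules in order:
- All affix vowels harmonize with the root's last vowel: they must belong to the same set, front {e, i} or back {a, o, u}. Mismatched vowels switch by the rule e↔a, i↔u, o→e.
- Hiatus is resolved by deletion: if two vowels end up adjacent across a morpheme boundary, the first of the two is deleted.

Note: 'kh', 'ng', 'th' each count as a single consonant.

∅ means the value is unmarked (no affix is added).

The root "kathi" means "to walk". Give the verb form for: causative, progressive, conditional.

Attach aspect progressive akh- → akhkathi.
Attach voice causative ng- → ngakhkathi.
Attach mood conditional b- → bngakhkathi.
Apply vowel harmony: bngakhkathi → bngekhkathi.
Vowel deletion: no change.

bngekhkathi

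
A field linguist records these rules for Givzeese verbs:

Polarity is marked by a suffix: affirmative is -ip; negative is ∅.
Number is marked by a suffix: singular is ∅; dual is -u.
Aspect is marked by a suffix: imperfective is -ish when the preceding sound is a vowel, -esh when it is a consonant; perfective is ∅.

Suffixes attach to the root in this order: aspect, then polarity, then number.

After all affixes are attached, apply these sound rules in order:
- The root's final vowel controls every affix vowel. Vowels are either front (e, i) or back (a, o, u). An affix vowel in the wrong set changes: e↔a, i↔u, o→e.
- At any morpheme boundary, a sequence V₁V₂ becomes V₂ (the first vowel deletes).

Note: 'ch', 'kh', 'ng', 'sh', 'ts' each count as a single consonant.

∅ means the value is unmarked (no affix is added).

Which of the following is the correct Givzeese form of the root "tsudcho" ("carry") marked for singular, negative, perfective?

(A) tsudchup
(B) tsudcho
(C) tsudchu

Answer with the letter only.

B

aspect = perfective: zero marking, form stays tsudcho.
polarity = negative: zero marking, form stays tsudcho.
number = singular: zero marking, form stays tsudcho.
Vowel harmony: no change.
Vowel deletion: no change.
So the correct form is tsudcho, option (B).
(C) tsudchu is wrong: it uses dual instead of singular for number.
(A) tsudchup is wrong: it uses affirmative instead of negative for polarity.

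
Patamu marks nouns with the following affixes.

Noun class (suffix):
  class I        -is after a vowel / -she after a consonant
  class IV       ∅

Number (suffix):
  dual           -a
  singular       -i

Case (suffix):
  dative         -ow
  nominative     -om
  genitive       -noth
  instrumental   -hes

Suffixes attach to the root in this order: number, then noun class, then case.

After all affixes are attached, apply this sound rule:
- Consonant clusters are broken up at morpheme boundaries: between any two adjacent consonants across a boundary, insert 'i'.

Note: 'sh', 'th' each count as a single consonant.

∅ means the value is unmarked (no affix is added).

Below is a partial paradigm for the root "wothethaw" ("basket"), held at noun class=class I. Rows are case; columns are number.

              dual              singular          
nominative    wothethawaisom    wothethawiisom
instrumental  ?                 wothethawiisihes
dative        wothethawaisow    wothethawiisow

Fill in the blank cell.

wothethawaisihes

Attach number dual -a → wothethawa.
Attach noun class class I -is (after vowel 'a') → wothethawais.
Attach case instrumental -hes → wothethawaishes.
Apply epenthesis: wothethawaishes → wothethawaisihes.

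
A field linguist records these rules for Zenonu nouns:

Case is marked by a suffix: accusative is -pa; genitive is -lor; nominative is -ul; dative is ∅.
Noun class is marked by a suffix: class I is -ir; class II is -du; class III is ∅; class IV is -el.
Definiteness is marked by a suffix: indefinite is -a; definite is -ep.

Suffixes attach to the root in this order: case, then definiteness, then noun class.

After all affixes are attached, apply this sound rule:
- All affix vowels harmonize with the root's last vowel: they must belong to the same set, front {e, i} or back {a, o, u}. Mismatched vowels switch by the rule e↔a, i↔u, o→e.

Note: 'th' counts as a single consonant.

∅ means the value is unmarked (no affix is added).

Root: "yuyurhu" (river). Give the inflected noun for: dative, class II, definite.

case = dative: zero marking, form stays yuyurhu.
Attach definiteness definite -ep → yuyurhuep.
Attach noun class class II -du → yuyurhuepdu.
Apply vowel harmony: yuyurhuepdu → yuyurhuapdu.

yuyurhuapdu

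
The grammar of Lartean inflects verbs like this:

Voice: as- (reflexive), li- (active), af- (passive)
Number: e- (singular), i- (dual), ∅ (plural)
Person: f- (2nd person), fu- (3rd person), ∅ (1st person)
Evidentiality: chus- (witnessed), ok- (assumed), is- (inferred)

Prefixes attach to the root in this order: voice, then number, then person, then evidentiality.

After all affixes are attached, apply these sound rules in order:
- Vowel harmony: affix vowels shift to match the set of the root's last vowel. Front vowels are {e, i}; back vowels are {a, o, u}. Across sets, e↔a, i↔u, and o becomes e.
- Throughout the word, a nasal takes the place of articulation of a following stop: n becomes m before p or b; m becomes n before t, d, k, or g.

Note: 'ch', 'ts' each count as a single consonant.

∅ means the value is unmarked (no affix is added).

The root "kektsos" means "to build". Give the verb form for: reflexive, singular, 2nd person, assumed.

Attach voice reflexive as- → askektsos.
Attach number singular e- → easkektsos.
Attach person 2nd person f- → feaskektsos.
Attach evidentiality assumed ok- → okfeaskektsos.
Apply vowel harmony: okfeaskektsos → okfaaskektsos.
Nasal assimilation: no change.

okfaaskektsos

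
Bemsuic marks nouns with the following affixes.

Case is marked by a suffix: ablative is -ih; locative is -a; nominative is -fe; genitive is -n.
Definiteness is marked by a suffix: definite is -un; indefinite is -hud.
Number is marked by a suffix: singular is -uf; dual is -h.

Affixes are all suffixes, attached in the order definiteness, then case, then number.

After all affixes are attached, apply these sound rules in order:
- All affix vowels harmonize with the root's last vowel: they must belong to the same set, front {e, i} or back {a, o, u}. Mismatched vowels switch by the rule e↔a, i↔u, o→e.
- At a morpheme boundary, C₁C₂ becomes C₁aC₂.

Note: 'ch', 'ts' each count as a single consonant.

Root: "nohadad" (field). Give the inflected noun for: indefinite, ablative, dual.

nohadadahuduhah

Attach definiteness indefinite -hud → nohadadhud.
Attach case ablative -ih → nohadadhudih.
Attach number dual -h → nohadadhudihh.
Apply vowel harmony: nohadadhudihh → nohadadhuduhh.
Apply epenthesis: nohadadhuduhh → nohadadahuduhah.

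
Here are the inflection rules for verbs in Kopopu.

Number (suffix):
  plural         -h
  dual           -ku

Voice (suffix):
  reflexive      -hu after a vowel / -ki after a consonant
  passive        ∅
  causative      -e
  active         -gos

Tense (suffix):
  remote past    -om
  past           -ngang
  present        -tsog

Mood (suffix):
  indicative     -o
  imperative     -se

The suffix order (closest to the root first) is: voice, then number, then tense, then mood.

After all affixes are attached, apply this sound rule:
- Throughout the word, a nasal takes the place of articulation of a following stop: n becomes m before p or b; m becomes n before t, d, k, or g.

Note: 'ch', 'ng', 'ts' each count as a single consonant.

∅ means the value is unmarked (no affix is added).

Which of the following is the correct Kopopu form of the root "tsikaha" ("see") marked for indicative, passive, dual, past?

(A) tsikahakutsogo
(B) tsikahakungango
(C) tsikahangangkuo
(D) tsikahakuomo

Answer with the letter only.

B

voice = passive: zero marking, form stays tsikaha.
Attach number dual -ku → tsikahaku.
Attach tense past -ngang → tsikahakungang.
Attach mood indicative -o → tsikahakungango.
Nasal assimilation: no change.
So the correct form is tsikahakungango, option (B).
(D) tsikahakuomo is wrong: it uses remote past instead of past for tense.
(A) tsikahakutsogo is wrong: it uses present instead of past for tense.
(C) tsikahangangkuo is wrong: it has the affixes in the wrong order.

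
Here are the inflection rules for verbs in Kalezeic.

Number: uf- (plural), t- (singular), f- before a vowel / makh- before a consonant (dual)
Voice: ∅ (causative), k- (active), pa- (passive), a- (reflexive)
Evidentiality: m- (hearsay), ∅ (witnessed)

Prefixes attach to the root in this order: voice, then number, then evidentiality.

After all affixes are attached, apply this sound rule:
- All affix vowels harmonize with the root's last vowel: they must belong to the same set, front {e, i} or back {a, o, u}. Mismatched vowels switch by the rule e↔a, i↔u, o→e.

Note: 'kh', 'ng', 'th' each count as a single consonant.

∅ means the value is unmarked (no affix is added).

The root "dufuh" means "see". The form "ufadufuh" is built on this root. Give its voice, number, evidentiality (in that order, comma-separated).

Segment: uf-a-dufuh.
voice: a- → reflexive.
number: uf- → plural.
evidentiality: ∅ → witnessed.

reflexive, plural, witnessed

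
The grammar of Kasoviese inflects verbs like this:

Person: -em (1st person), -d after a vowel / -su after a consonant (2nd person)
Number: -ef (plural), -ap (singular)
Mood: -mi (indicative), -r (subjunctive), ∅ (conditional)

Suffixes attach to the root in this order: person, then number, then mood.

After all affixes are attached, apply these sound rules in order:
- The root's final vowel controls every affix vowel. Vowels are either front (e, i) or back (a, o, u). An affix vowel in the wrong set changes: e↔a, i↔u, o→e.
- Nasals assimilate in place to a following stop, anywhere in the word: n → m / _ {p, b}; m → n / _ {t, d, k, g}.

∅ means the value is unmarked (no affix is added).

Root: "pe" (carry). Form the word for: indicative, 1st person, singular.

Attach person 1st person -em → peem.
Attach number singular -ap → peemap.
Attach mood indicative -mi → peemapmi.
Apply vowel harmony: peemapmi → peemepmi.
Nasal assimilation: no change.

peemepmi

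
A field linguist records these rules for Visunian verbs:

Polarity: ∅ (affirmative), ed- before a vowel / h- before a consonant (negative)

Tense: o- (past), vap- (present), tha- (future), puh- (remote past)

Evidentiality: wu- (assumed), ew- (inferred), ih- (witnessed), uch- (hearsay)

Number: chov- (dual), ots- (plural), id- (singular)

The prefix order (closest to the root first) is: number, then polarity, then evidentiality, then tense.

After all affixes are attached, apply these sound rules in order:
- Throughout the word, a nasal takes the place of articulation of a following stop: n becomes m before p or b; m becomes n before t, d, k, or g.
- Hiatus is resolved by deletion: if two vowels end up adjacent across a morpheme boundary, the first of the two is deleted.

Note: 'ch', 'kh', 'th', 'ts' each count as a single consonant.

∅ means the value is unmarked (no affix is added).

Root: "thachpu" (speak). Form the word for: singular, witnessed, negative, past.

ihedidthachpu

Attach number singular id- → idthachpu.
Attach polarity negative ed- (before vowel 'i') → edidthachpu.
Attach evidentiality witnessed ih- → ihedidthachpu.
Attach tense past o- → oihedidthachpu.
Nasal assimilation: no change.
Apply vowel deletion: oihedidthachpu → ihedidthachpu.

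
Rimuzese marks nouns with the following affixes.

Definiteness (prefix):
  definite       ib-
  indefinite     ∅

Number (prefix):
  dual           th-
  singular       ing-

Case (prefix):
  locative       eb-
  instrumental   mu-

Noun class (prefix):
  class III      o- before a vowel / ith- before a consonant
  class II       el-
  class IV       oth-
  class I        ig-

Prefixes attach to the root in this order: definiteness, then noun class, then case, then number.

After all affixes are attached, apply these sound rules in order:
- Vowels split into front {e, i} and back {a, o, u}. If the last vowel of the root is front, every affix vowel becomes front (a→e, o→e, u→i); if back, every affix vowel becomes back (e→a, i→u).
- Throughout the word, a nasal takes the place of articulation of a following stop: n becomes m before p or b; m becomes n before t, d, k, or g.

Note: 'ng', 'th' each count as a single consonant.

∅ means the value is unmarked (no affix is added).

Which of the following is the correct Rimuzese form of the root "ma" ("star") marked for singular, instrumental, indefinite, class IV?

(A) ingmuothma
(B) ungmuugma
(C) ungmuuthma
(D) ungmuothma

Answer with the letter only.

D

definiteness = indefinite: zero marking, form stays ma.
Attach noun class class IV oth- → othma.
Attach case instrumental mu- → muothma.
Attach number singular ing- → ingmuothma.
Apply vowel harmony: ingmuothma → ungmuothma.
Nasal assimilation: no change.
So the correct form is ungmuothma, option (D).
(C) ungmuuthma is wrong: it uses class III instead of class IV for noun class.
(B) ungmuugma is wrong: it uses class I instead of class IV for noun class.
(A) ingmuothma is wrong: it fails to apply the sound rule(s).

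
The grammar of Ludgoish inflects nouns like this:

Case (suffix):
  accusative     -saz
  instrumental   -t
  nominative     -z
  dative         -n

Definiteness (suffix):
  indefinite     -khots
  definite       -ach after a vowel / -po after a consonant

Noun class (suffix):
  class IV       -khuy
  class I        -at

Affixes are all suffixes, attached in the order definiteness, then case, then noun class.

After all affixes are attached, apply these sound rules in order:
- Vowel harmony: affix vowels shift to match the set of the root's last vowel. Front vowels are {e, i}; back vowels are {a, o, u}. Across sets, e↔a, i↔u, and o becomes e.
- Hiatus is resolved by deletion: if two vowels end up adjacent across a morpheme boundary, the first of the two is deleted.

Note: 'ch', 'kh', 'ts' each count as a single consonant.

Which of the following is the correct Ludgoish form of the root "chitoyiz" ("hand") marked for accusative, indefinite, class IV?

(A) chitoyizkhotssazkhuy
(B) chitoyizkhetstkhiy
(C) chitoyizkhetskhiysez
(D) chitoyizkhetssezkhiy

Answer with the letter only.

D

Attach definiteness indefinite -khots → chitoyizkhots.
Attach case accusative -saz → chitoyizkhotssaz.
Attach noun class class IV -khuy → chitoyizkhotssazkhuy.
Apply vowel harmony: chitoyizkhotssazkhuy → chitoyizkhetssezkhiy.
Vowel deletion: no change.
So the correct form is chitoyizkhetssezkhiy, option (D).
(A) chitoyizkhotssazkhuy is wrong: it fails to apply the sound rule(s).
(B) chitoyizkhetstkhiy is wrong: it uses instrumental instead of accusative for case.
(C) chitoyizkhetskhiysez is wrong: it has the affixes in the wrong order.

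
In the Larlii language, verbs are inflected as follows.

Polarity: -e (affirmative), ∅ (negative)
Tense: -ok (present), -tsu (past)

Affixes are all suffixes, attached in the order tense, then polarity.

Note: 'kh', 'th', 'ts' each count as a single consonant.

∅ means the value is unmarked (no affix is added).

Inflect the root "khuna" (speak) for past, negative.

khunatsu

Attach tense past -tsu → khunatsu.
polarity = negative: zero marking, form stays khunatsu.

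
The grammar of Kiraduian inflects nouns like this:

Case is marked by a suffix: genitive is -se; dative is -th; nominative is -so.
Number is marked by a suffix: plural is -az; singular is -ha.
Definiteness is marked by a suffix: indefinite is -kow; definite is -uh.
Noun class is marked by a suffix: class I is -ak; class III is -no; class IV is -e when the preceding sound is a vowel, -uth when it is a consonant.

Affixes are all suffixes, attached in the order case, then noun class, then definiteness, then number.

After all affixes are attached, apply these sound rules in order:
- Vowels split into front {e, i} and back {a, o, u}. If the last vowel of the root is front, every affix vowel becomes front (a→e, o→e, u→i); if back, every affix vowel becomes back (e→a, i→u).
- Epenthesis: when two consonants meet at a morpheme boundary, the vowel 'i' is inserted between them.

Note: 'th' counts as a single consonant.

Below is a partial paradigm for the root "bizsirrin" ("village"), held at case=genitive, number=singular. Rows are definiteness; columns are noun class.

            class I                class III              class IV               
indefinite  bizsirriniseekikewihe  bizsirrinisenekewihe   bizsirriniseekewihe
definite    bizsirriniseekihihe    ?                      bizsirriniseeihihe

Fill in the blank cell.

bizsirriniseneihihe

Attach case genitive -se → bizsirrinse.
Attach noun class class III -no → bizsirrinseno.
Attach definiteness definite -uh → bizsirrinsenouh.
Attach number singular -ha → bizsirrinsenouhha.
Apply vowel harmony: bizsirrinsenouhha → bizsirrinseneihhe.
Apply epenthesis: bizsirrinseneihhe → bizsirriniseneihihe.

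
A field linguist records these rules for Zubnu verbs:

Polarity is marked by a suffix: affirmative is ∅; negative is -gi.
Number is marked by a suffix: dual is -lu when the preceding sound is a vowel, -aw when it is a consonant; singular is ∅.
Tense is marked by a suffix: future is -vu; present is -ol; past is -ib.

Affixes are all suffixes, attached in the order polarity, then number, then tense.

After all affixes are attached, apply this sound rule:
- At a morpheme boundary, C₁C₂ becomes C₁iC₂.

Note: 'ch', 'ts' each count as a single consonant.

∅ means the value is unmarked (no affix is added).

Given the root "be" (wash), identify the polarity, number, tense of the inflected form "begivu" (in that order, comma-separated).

negative, singular, future

Segment: be-gi-vu.
polarity: -gi → negative.
number: ∅ → singular.
tense: -vu → future.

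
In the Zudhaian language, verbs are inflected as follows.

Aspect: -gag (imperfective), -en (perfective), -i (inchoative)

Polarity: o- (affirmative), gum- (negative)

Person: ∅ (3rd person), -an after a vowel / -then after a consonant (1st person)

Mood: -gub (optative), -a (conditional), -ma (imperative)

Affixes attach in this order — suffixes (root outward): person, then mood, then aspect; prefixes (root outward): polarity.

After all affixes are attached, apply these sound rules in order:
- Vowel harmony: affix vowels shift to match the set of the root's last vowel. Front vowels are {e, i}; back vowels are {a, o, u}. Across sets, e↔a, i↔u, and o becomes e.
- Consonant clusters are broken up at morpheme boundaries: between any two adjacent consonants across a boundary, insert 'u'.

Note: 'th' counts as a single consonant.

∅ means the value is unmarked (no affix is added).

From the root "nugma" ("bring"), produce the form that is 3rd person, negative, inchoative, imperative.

gumunugmamau

person = 3rd person: zero marking, form stays nugma.
Attach mood imperative -ma → nugmama.
Attach aspect inchoative -i → nugmamai.
Attach polarity negative gum- → gumnugmamai.
Apply vowel harmony: gumnugmamai → gumnugmamau.
Apply epenthesis: gumnugmamau → gumunugmamau.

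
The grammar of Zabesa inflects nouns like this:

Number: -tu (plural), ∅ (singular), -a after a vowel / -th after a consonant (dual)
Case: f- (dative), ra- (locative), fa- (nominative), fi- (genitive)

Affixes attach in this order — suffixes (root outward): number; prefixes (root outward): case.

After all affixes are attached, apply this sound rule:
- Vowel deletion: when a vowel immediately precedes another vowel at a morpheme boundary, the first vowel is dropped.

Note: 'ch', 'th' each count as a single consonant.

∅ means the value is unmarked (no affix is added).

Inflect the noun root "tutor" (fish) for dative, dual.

ftutorth

Attach number dual -th (after consonant 'r') → tutorth.
Attach case dative f- → ftutorth.
Vowel deletion: no change.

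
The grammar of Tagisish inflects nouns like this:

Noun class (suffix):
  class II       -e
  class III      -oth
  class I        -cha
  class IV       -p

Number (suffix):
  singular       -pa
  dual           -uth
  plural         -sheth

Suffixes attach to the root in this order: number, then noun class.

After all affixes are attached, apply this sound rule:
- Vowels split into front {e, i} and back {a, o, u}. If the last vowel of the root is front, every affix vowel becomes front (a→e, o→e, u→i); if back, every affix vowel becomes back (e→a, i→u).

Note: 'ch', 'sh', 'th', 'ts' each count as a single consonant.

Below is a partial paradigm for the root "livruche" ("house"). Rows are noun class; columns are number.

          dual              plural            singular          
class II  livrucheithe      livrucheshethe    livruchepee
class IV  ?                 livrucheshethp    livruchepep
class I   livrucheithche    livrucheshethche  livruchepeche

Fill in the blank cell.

livrucheithp

Attach number dual -uth → livrucheuth.
Attach noun class class IV -p → livrucheuthp.
Apply vowel harmony: livrucheuthp → livrucheithp.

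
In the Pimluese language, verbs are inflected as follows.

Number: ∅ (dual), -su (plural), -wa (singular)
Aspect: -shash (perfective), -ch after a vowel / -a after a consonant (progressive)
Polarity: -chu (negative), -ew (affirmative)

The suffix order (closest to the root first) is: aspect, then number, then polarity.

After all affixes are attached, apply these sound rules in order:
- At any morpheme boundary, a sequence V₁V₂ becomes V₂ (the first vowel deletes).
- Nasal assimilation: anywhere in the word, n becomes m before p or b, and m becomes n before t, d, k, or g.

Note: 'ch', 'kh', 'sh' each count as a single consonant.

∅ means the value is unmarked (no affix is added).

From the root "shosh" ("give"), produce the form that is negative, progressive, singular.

Attach aspect progressive -a (after consonant 'sh') → shosha.
Attach number singular -wa → shoshawa.
Attach polarity negative -chu → shoshawachu.
Vowel deletion: no change.
Nasal assimilation: no change.

shoshawachu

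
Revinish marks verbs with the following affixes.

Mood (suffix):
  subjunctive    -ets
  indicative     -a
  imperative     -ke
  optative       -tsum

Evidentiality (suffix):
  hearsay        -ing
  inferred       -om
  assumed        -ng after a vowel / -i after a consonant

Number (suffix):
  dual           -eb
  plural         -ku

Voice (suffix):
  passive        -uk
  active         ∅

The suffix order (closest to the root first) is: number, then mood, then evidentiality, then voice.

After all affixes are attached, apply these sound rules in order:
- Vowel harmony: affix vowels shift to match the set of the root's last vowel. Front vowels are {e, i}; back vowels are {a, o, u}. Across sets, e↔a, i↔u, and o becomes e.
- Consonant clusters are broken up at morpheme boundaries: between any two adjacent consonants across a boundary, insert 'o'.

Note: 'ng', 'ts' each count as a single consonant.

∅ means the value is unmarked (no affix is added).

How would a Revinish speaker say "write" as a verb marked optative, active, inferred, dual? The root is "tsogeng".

tsogengebotsimem

Attach number dual -eb → tsogengeb.
Attach mood optative -tsum → tsogengebtsum.
Attach evidentiality inferred -om → tsogengebtsumom.
voice = active: zero marking, form stays tsogengebtsumom.
Apply vowel harmony: tsogengebtsumom → tsogengebtsimem.
Apply epenthesis: tsogengebtsimem → tsogengebotsimem.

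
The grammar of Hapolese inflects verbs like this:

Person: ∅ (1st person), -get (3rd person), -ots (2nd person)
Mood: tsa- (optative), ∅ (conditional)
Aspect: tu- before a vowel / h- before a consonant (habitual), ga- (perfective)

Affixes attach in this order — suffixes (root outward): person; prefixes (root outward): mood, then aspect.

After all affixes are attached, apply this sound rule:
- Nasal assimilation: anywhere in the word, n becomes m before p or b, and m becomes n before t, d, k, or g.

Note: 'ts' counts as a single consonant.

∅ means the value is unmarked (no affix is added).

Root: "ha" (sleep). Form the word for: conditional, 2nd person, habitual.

hhaots

Attach person 2nd person -ots → haots.
mood = conditional: zero marking, form stays haots.
Attach aspect habitual h- (before consonant 'h') → hhaots.
Nasal assimilation: no change.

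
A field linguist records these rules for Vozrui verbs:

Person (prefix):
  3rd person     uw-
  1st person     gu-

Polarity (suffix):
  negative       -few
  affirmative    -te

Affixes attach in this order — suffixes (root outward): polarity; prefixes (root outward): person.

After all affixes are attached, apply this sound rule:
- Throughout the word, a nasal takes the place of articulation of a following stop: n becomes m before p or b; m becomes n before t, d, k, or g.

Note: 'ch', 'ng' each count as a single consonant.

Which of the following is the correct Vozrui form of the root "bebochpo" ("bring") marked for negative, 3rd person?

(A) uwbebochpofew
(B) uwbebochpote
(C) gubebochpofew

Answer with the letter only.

Attach polarity negative -few → bebochpofew.
Attach person 3rd person uw- → uwbebochpofew.
Nasal assimilation: no change.
So the correct form is uwbebochpofew, option (A).
(C) gubebochpofew is wrong: it uses 1st person instead of 3rd person for person.
(B) uwbebochpote is wrong: it uses affirmative instead of negative for polarity.

A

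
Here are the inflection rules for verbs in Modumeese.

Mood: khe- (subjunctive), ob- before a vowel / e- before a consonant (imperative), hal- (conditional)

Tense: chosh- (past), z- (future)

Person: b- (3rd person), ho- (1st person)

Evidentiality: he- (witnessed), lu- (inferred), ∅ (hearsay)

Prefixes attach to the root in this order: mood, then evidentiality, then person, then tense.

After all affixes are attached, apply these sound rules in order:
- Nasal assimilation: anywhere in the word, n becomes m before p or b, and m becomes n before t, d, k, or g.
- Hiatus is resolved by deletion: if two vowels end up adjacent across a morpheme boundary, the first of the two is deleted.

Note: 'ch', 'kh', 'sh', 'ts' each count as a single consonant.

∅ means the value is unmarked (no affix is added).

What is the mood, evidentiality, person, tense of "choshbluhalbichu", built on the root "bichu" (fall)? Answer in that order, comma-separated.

Segment: chosh-b-lu-hal-bichu.
mood: hal- → conditional.
evidentiality: lu- → inferred.
person: b- → 3rd person.
tense: chosh- → past.

conditional, inferred, 3rd person, past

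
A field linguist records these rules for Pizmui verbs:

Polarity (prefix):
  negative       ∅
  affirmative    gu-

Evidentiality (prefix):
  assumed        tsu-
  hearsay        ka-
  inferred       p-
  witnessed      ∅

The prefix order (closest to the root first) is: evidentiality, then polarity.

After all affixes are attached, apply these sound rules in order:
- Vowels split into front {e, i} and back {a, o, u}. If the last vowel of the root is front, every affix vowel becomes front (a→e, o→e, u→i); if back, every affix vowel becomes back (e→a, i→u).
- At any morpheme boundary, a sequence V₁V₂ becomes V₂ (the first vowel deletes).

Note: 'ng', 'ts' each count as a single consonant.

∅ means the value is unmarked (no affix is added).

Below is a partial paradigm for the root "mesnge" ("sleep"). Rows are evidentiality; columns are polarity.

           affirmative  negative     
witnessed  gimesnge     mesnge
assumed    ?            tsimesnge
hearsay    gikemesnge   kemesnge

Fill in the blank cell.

gitsimesnge

Attach evidentiality assumed tsu- → tsumesnge.
Attach polarity affirmative gu- → gutsumesnge.
Apply vowel harmony: gutsumesnge → gitsimesnge.
Vowel deletion: no change.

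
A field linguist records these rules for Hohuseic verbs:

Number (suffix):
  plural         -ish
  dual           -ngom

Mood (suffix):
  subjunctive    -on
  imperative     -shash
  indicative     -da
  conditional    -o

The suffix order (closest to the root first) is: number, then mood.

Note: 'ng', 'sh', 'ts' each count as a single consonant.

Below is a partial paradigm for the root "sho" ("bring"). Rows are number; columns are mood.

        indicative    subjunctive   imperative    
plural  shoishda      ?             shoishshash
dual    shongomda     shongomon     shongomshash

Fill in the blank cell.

Attach number plural -ish → shoish.
Attach mood subjunctive -on → shoishon.

shoishon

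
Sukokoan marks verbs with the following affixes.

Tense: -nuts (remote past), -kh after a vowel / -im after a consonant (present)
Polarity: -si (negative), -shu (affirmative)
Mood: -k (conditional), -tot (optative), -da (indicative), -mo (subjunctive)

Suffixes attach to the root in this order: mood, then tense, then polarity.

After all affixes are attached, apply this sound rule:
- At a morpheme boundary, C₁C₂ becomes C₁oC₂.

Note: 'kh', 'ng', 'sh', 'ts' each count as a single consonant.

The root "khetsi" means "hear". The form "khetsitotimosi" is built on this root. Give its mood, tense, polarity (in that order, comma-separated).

Segment: khetsi-tot-im-si.
mood: -tot → optative.
tense: -kh/im → present.
polarity: -si → negative.

optative, present, negative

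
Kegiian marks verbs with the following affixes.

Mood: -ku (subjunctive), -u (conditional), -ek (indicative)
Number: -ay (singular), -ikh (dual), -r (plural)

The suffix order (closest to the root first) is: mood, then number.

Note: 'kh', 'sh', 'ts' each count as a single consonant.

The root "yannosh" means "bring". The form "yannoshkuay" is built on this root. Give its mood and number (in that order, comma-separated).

Segment: yannosh-ku-ay.
mood: -ku → subjunctive.
number: -ay → singular.

subjunctive, singular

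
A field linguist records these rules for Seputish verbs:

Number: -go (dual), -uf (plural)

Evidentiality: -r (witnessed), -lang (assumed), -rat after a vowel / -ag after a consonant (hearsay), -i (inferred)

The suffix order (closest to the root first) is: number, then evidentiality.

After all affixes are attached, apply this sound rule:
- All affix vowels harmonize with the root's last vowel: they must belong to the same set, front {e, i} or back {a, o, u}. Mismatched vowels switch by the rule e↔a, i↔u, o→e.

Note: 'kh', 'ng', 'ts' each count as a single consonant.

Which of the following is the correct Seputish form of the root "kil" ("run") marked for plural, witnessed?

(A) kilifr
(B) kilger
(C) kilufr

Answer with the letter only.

A

Attach number plural -uf → kiluf.
Attach evidentiality witnessed -r → kilufr.
Apply vowel harmony: kilufr → kilifr.
So the correct form is kilifr, option (A).
(B) kilger is wrong: it uses dual instead of plural for number.
(C) kilufr is wrong: it fails to apply the sound rule(s).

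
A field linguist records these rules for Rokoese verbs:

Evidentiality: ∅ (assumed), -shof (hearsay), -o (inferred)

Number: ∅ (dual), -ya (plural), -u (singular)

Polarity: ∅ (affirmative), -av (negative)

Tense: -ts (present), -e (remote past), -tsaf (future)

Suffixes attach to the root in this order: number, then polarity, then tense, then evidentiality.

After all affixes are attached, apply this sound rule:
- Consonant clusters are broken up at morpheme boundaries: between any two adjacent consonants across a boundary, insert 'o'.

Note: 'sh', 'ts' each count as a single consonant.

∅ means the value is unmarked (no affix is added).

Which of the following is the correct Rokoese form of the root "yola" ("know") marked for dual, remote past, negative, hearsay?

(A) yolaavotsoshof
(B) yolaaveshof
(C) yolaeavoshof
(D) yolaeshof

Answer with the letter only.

B

number = dual: zero marking, form stays yola.
Attach polarity negative -av → yolaav.
Attach tense remote past -e → yolaave.
Attach evidentiality hearsay -shof → yolaaveshof.
Epenthesis: no change.
So the correct form is yolaaveshof, option (B).
(C) yolaeavoshof is wrong: it has the affixes in the wrong order.
(D) yolaeshof is wrong: it uses affirmative instead of negative for polarity.
(A) yolaavotsoshof is wrong: it uses present instead of remote past for tense.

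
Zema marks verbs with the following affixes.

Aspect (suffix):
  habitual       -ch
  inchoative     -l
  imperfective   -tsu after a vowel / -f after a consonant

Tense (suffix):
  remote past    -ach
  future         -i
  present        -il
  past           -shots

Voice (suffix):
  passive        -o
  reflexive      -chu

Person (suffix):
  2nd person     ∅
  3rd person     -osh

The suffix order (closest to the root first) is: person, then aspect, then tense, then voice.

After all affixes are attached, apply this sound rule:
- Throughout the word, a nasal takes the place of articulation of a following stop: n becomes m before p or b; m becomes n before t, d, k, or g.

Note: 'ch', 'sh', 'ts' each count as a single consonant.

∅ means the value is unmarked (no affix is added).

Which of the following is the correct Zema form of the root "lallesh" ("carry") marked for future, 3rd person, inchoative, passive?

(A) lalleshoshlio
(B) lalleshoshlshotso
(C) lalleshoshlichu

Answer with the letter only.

Attach person 3rd person -osh → lalleshosh.
Attach aspect inchoative -l → lalleshoshl.
Attach tense future -i → lalleshoshli.
Attach voice passive -o → lalleshoshlio.
Nasal assimilation: no change.
So the correct form is lalleshoshlio, option (A).
(C) lalleshoshlichu is wrong: it uses reflexive instead of passive for voice.
(B) lalleshoshlshotso is wrong: it uses past instead of future for tense.

A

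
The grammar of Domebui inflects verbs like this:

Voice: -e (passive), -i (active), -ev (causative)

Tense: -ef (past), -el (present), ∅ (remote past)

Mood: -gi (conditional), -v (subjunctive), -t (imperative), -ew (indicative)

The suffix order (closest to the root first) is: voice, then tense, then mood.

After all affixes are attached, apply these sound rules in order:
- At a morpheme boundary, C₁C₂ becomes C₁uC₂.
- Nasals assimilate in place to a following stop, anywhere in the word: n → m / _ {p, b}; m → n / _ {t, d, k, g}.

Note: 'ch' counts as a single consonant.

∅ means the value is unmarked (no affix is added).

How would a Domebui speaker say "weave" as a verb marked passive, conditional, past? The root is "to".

toeefugi

Attach voice passive -e → toe.
Attach tense past -ef → toeef.
Attach mood conditional -gi → toeefgi.
Apply epenthesis: toeefgi → toeefugi.
Nasal assimilation: no change.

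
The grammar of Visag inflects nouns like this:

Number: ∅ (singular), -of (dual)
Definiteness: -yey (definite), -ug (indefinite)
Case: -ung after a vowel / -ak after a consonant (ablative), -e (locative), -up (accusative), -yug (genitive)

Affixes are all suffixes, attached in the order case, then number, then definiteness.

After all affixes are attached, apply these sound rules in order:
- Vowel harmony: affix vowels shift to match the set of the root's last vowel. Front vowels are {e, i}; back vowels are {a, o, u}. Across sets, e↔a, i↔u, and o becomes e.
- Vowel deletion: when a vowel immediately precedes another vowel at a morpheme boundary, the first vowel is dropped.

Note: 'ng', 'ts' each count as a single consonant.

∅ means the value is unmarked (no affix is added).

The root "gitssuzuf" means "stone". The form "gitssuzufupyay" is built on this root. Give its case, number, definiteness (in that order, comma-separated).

Segment: gitssuzuf-up-yey.
case: -up → accusative.
number: ∅ → singular.
definiteness: -yey → definite.

accusative, singular, definite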